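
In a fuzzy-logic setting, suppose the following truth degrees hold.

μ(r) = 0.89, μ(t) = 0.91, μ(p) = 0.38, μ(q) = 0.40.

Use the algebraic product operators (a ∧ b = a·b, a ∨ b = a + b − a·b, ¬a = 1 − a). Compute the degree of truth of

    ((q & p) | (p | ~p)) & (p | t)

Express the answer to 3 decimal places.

q & p = a·b on (0.4000, 0.3800) = 0.1520
~p = 1 − 0.3800 = 0.6200
p | ~p = a + b − a·b on (0.3800, 0.6200) = 0.7644
(q & p) | (p | ~p) = a + b − a·b on (0.1520, 0.7644) = 0.8002
p | t = a + b − a·b on (0.3800, 0.9100) = 0.9442
((q & p) | (p | ~p)) & (p | t) = a·b on (0.8002, 0.9442) = 0.7556

0.756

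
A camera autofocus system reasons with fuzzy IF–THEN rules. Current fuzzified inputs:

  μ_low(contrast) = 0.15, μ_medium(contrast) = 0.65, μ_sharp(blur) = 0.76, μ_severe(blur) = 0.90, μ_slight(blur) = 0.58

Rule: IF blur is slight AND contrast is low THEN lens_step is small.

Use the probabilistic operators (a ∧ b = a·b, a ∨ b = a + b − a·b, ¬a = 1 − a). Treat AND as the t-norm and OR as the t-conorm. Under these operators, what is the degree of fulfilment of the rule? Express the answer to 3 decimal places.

firing strength: slight=0.58, low=0.15; AND[a·b] → w = 0.0870

0.087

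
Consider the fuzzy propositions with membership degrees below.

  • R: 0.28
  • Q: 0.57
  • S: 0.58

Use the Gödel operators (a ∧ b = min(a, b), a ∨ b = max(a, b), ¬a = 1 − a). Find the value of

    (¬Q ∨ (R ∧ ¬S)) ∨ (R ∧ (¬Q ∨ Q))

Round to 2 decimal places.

0.43

¬Q = 1 − 0.57 = 0.43
¬S = 1 − 0.58 = 0.42
R ∧ ¬S = min(a, b) on (0.28, 0.42) = 0.28
¬Q ∨ (R ∧ ¬S) = max(a, b) on (0.43, 0.28) = 0.43
¬Q = 1 − 0.57 = 0.43
¬Q ∨ Q = max(a, b) on (0.43, 0.57) = 0.57
R ∧ (¬Q ∨ Q) = min(a, b) on (0.28, 0.57) = 0.28
(¬Q ∨ (R ∧ ¬S)) ∨ (R ∧ (¬Q ∨ Q)) = max(a, b) on (0.43, 0.28) = 0.43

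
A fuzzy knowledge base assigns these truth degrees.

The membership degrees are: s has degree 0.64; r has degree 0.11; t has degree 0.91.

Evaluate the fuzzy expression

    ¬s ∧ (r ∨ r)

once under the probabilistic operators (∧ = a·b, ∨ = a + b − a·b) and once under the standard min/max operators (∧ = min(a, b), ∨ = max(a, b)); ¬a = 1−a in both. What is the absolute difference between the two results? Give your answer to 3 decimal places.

0.035

Under probabilistic:
  ¬s = 1 − 0.6400 = 0.3600
  r ∨ r = a + b − a·b on (0.1100, 0.1100) = 0.2079
  ¬s ∧ (r ∨ r) = a·b on (0.3600, 0.2079) = 0.0748
  → value = 0.0748
Under standard min/max:
  ¬s = 1 − 0.64 = 0.36
  r ∨ r = max(a, b) on (0.11, 0.11) = 0.11
  ¬s ∧ (r ∨ r) = min(a, b) on (0.36, 0.11) = 0.11
  → value = 0.1100
|0.0748 − 0.1100| = 0.035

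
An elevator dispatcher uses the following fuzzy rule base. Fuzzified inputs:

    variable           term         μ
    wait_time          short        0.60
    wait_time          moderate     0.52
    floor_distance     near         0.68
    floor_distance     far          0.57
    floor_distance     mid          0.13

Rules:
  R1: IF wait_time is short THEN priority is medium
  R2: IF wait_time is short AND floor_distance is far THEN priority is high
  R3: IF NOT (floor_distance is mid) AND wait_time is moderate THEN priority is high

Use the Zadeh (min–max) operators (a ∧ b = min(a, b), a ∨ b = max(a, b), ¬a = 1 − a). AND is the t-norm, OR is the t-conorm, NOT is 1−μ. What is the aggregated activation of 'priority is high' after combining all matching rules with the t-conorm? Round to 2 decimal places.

0.57

R1: short=0.60 → w = 0.60
R2: short=0.60, far=0.57; AND[min(a, b)] → w = 0.57
R3: ¬mid=1−0.13=0.87, moderate=0.52; AND[min(a, b)] → w = 0.52
Rules with consequent 'high': {R2, R3} → strengths 0.57, 0.52
Aggregate via t-conorm [max(a, b)]: 0.57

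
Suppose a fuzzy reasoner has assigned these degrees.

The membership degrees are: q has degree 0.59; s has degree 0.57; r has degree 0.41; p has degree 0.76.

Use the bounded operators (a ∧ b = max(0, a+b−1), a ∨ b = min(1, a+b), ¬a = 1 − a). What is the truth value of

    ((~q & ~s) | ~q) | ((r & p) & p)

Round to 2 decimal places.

~q = 1 − 0.59 = 0.41
~s = 1 − 0.57 = 0.43
~q & ~s = max(0, a+b−1) on (0.41, 0.43) = 0.00
~q = 1 − 0.59 = 0.41
(~q & ~s) | ~q = min(1, a+b) on (0.00, 0.41) = 0.41
r & p = max(0, a+b−1) on (0.41, 0.76) = 0.17
(r & p) & p = max(0, a+b−1) on (0.17, 0.76) = 0.00
((~q & ~s) | ~q) | ((r & p) & p) = min(1, a+b) on (0.41, 0.00) = 0.41

0.41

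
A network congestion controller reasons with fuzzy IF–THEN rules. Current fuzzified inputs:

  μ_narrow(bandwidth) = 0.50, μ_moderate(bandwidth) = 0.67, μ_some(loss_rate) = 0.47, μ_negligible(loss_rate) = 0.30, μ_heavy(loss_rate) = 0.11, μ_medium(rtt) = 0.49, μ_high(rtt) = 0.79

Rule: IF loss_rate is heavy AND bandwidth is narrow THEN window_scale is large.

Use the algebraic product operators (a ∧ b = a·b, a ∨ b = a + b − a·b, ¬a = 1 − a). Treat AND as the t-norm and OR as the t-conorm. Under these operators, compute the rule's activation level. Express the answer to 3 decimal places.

firing strength: heavy=0.11, narrow=0.50; AND[a·b] → w = 0.0550

0.055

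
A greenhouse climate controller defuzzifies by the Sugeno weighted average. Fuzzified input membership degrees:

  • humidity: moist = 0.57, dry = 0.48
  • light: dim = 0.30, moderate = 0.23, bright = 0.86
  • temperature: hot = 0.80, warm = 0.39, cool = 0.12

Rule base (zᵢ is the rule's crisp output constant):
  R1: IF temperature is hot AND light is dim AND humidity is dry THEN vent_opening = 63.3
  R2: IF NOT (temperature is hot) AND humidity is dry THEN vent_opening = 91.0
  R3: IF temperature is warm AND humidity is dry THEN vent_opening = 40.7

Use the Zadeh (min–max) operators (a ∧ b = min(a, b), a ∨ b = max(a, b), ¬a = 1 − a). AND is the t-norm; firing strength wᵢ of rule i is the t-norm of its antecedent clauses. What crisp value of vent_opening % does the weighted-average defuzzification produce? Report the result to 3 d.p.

R1 (z=63.3): hot=0.80, dim=0.30, dry=0.48; AND[min(a, b)] → w = 0.30
R2 (z=91.0): ¬hot=1−0.80=0.20, dry=0.48; AND[min(a, b)] → w = 0.20
R3 (z=40.7): warm=0.39, dry=0.48; AND[min(a, b)] → w = 0.39
Weighted average = (0.30·63.3 + 0.20·91.0 + 0.39·40.7) / (0.30 + 0.20 + 0.39)
  = 53.0630 / 0.8900 = 59.621

59.621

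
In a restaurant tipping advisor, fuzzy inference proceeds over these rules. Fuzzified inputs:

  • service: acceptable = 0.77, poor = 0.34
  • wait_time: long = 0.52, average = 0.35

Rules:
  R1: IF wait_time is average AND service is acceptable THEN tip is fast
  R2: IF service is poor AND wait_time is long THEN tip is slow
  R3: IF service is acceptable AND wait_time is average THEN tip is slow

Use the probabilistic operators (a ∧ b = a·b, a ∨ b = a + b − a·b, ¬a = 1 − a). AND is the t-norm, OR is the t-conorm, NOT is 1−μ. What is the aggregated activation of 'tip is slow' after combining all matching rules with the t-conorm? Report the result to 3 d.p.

0.399

R1: average=0.35, acceptable=0.77; AND[a·b] → w = 0.2695
R2: poor=0.34, long=0.52; AND[a·b] → w = 0.1768
R3: acceptable=0.77, average=0.35; AND[a·b] → w = 0.2695
Rules with consequent 'slow': {R2, R3} → strengths 0.1768, 0.2695
Aggregate via t-conorm [a + b − a·b]: 0.3987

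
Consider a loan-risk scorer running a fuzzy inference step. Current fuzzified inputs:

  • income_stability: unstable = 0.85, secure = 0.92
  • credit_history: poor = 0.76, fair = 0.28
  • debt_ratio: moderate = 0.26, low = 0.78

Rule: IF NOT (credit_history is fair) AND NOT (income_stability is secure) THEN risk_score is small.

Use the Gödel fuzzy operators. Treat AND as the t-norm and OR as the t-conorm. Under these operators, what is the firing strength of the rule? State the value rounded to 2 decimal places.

firing strength: ¬fair=1−0.28=0.72, ¬secure=1−0.92=0.08; AND[min(a, b)] → w = 0.08

0.08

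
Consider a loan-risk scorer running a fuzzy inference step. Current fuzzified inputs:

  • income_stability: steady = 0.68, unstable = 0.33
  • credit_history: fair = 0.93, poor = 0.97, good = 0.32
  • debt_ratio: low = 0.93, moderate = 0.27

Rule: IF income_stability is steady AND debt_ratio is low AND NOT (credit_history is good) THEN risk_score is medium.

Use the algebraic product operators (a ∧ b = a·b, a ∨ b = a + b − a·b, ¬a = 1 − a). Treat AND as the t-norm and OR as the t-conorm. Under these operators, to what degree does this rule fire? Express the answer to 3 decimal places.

firing strength: steady=0.68, low=0.93, ¬good=1−0.32=0.68; AND[a·b] → w = 0.4300

0.430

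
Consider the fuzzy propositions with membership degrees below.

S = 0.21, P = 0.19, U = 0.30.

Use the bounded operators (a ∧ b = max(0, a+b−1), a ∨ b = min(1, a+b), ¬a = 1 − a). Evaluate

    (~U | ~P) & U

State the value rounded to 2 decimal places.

~U = 1 − 0.30 = 0.70
~P = 1 − 0.19 = 0.81
~U | ~P = min(1, a+b) on (0.70, 0.81) = 1.00
(~U | ~P) & U = max(0, a+b−1) on (1.00, 0.30) = 0.30

0.30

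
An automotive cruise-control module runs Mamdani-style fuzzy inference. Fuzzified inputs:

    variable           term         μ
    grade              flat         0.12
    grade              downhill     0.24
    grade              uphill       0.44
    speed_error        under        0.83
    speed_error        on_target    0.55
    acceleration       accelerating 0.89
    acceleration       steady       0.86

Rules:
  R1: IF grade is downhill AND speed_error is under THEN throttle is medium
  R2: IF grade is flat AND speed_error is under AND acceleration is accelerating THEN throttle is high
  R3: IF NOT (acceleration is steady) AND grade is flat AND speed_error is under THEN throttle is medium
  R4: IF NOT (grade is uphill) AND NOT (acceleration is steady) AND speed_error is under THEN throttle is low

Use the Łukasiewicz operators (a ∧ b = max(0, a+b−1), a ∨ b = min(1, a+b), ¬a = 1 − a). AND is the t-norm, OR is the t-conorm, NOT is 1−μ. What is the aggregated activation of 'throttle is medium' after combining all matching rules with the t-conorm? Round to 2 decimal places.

R1: downhill=0.24, under=0.83; AND[max(0, a+b−1)] → w = 0.07
R2: flat=0.12, under=0.83, accelerating=0.89; AND[max(0, a+b−1)] → w = 0.00
R3: ¬steady=1−0.86=0.14, flat=0.12, under=0.83; AND[max(0, a+b−1)] → w = 0.00
R4: ¬uphill=1−0.44=0.56, ¬steady=1−0.86=0.14, under=0.83; AND[max(0, a+b−1)] → w = 0.00
Rules with consequent 'medium': {R1, R3} → strengths 0.07, 0.00
Aggregate via t-conorm [min(1, a+b)]: 0.07

0.07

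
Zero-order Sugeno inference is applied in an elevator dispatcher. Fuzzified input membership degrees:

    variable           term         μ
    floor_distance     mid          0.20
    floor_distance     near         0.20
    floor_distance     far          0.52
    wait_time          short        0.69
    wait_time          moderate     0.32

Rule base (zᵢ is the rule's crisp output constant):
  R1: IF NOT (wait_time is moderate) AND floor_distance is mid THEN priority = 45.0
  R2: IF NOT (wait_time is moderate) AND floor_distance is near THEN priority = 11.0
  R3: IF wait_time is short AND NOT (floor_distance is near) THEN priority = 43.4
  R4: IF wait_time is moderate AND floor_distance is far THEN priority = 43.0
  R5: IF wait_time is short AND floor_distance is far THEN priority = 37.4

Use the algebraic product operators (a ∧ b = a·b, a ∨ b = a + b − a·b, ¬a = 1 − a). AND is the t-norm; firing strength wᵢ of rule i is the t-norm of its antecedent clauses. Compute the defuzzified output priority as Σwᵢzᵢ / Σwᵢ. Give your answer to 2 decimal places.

38.65

R1 (z=45.0): ¬moderate=1−0.32=0.68, mid=0.20; AND[a·b] → w = 0.1360
R2 (z=11.0): ¬moderate=1−0.32=0.68, near=0.20; AND[a·b] → w = 0.1360
R3 (z=43.4): short=0.69, ¬near=1−0.20=0.80; AND[a·b] → w = 0.5520
R4 (z=43.0): moderate=0.32, far=0.52; AND[a·b] → w = 0.1664
R5 (z=37.4): short=0.69, far=0.52; AND[a·b] → w = 0.3588
Weighted average = (0.1360·45.0 + 0.1360·11.0 + 0.5520·43.4 + 0.1664·43.0 + 0.3588·37.4) / (0.1360 + 0.1360 + 0.5520 + 0.1664 + 0.3588)
  = 52.1471 / 1.3492 = 38.65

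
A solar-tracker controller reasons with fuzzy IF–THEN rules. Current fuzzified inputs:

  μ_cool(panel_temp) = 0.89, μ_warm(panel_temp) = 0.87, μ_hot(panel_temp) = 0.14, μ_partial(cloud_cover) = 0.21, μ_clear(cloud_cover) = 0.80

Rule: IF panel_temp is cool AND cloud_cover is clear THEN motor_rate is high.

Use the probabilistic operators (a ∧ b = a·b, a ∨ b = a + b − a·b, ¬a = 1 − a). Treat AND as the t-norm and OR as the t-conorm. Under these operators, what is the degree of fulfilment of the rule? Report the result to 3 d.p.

0.712

firing strength: cool=0.89, clear=0.80; AND[a·b] → w = 0.7120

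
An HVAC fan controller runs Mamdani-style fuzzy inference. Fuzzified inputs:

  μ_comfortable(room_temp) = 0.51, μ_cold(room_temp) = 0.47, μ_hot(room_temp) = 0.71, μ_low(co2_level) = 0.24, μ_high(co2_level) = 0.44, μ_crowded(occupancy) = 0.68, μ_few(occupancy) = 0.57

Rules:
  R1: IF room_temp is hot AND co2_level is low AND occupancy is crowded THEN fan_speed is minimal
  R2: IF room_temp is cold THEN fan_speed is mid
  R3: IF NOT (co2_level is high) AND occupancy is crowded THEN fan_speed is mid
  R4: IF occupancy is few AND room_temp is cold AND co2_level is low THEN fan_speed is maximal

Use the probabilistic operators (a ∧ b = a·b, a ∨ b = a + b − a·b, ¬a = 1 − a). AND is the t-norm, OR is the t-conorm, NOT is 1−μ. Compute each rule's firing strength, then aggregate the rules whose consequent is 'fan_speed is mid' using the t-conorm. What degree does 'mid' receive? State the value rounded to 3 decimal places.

0.672

R1: hot=0.71, low=0.24, crowded=0.68; AND[a·b] → w = 0.1159
R2: cold=0.47 → w = 0.4700
R3: ¬high=1−0.44=0.56, crowded=0.68; AND[a·b] → w = 0.3808
R4: few=0.57, cold=0.47, low=0.24; AND[a·b] → w = 0.0643
Rules with consequent 'mid': {R2, R3} → strengths 0.4700, 0.3808
Aggregate via t-conorm [a + b − a·b]: 0.6718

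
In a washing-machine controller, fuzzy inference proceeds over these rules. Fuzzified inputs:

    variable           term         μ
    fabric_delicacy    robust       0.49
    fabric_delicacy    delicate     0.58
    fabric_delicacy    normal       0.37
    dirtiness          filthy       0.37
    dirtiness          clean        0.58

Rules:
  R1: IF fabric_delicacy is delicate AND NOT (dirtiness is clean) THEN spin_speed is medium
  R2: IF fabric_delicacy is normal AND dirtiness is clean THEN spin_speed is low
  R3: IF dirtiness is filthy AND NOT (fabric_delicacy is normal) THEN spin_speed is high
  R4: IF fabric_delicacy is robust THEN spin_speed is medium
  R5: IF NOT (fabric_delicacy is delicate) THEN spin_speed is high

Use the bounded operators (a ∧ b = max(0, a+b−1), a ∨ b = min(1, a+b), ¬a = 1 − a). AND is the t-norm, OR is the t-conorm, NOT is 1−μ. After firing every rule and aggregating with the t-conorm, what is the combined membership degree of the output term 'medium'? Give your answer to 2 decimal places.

R1: delicate=0.58, ¬clean=1−0.58=0.42; AND[max(0, a+b−1)] → w = 0.00
R2: normal=0.37, clean=0.58; AND[max(0, a+b−1)] → w = 0.00
R3: filthy=0.37, ¬normal=1−0.37=0.63; AND[max(0, a+b−1)] → w = 0.00
R4: robust=0.49 → w = 0.49
R5: ¬delicate=1−0.58=0.42 → w = 0.42
Rules with consequent 'medium': {R1, R4} → strengths 0.00, 0.49
Aggregate via t-conorm [min(1, a+b)]: 0.49

0.49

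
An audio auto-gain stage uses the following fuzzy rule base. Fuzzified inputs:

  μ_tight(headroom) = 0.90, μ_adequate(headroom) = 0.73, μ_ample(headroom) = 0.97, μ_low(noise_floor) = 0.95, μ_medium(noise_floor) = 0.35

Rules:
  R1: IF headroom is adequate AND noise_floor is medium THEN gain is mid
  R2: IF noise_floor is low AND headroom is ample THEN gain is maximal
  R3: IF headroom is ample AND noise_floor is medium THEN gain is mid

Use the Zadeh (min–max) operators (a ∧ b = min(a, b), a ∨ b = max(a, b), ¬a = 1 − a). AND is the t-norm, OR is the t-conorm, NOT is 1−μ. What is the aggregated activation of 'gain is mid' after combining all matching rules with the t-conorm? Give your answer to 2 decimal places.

R1: adequate=0.73, medium=0.35; AND[min(a, b)] → w = 0.35
R2: low=0.95, ample=0.97; AND[min(a, b)] → w = 0.95
R3: ample=0.97, medium=0.35; AND[min(a, b)] → w = 0.35
Rules with consequent 'mid': {R1, R3} → strengths 0.35, 0.35
Aggregate via t-conorm [max(a, b)]: 0.35

0.35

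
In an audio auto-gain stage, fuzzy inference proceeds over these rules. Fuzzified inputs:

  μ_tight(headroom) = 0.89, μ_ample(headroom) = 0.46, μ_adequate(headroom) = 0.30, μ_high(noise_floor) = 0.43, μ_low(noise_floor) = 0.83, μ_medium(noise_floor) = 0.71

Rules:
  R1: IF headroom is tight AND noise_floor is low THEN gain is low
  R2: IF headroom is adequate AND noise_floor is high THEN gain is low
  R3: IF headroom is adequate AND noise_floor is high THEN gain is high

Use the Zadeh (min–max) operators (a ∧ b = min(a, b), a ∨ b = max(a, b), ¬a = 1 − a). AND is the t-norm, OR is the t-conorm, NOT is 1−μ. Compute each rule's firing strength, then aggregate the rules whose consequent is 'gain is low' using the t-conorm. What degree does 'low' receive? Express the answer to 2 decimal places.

0.83

R1: tight=0.89, low=0.83; AND[min(a, b)] → w = 0.83
R2: adequate=0.30, high=0.43; AND[min(a, b)] → w = 0.30
R3: adequate=0.30, high=0.43; AND[min(a, b)] → w = 0.30
Rules with consequent 'low': {R1, R2} → strengths 0.83, 0.30
Aggregate via t-conorm [max(a, b)]: 0.83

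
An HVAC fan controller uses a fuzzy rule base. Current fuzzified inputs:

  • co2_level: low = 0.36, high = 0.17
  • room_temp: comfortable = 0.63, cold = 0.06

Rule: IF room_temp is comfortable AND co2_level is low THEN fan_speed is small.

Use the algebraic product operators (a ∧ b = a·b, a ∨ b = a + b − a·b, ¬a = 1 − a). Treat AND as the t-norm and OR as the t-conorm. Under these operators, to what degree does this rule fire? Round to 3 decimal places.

0.227

firing strength: comfortable=0.63, low=0.36; AND[a·b] → w = 0.2268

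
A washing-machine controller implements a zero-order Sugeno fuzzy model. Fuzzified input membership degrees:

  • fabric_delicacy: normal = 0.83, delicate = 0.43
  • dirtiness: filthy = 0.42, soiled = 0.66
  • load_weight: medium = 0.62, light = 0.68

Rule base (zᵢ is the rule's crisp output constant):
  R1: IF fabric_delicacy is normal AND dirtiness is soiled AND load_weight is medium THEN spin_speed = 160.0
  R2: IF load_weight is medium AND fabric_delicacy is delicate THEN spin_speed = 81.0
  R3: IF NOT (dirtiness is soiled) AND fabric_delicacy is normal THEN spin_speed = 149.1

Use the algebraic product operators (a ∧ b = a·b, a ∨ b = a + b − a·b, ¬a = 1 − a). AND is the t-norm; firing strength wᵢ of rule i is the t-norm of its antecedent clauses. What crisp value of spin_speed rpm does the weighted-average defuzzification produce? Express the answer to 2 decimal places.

132.83

R1 (z=160.0): normal=0.83, soiled=0.66, medium=0.62; AND[a·b] → w = 0.3396
R2 (z=81.0): medium=0.62, delicate=0.43; AND[a·b] → w = 0.2666
R3 (z=149.1): ¬soiled=1−0.66=0.34, normal=0.83; AND[a·b] → w = 0.2822
Weighted average = (0.3396·160.0 + 0.2666·81.0 + 0.2822·149.1) / (0.3396 + 0.2666 + 0.2822)
  = 118.0124 / 0.8884 = 132.83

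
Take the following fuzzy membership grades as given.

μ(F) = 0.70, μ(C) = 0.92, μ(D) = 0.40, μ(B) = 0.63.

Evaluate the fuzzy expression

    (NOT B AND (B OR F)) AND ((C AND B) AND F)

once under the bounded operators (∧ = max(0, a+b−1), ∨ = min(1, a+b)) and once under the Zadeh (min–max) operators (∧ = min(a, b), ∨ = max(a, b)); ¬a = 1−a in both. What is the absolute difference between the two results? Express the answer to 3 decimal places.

Under bounded:
  NOT B = 1 − 0.63 = 0.37
  B OR F = min(1, a+b) on (0.63, 0.70) = 1.00
  NOT B AND (B OR F) = max(0, a+b−1) on (0.37, 1.00) = 0.37
  C AND B = max(0, a+b−1) on (0.92, 0.63) = 0.55
  (C AND B) AND F = max(0, a+b−1) on (0.55, 0.70) = 0.25
  (NOT B AND (B OR F)) AND ((C AND B) AND F) = max(0, a+b−1) on (0.37, 0.25) = 0.00
  → value = 0.0000
Under Zadeh (min–max):
  NOT B = 1 − 0.63 = 0.37
  B OR F = max(a, b) on (0.63, 0.70) = 0.70
  NOT B AND (B OR F) = min(a, b) on (0.37, 0.70) = 0.37
  C AND B = min(a, b) on (0.92, 0.63) = 0.63
  (C AND B) AND F = min(a, b) on (0.63, 0.70) = 0.63
  (NOT B AND (B OR F)) AND ((C AND B) AND F) = min(a, b) on (0.37, 0.63) = 0.37
  → value = 0.3700
|0.0000 − 0.3700| = 0.370

0.370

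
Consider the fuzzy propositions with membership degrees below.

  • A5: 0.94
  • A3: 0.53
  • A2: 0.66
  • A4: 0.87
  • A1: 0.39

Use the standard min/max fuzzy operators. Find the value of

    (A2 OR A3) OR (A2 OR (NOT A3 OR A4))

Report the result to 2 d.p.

A2 OR A3 = max(a, b) on (0.66, 0.53) = 0.66
NOT A3 = 1 − 0.53 = 0.47
NOT A3 OR A4 = max(a, b) on (0.47, 0.87) = 0.87
A2 OR (NOT A3 OR A4) = max(a, b) on (0.66, 0.87) = 0.87
(A2 OR A3) OR (A2 OR (NOT A3 OR A4)) = max(a, b) on (0.66, 0.87) = 0.87

0.87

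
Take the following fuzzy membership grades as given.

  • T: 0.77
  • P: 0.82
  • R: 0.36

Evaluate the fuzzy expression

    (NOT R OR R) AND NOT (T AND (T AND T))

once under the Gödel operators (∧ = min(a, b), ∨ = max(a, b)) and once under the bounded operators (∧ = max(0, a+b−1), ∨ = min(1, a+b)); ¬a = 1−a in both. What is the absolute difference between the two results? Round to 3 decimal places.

Under Gödel:
  NOT R = 1 − 0.36 = 0.64
  NOT R OR R = max(a, b) on (0.64, 0.36) = 0.64
  T AND T = min(a, b) on (0.77, 0.77) = 0.77
  T AND (T AND T) = min(a, b) on (0.77, 0.77) = 0.77
  NOT (T AND (T AND T)) = 1 − 0.77 = 0.23
  (NOT R OR R) AND NOT (T AND (T AND T)) = min(a, b) on (0.64, 0.23) = 0.23
  → value = 0.2300
Under bounded:
  NOT R = 1 − 0.36 = 0.64
  NOT R OR R = min(1, a+b) on (0.64, 0.36) = 1.00
  T AND T = max(0, a+b−1) on (0.77, 0.77) = 0.54
  T AND (T AND T) = max(0, a+b−1) on (0.77, 0.54) = 0.31
  NOT (T AND (T AND T)) = 1 − 0.31 = 0.69
  (NOT R OR R) AND NOT (T AND (T AND T)) = max(0, a+b−1) on (1.00, 0.69) = 0.69
  → value = 0.6900
|0.2300 − 0.6900| = 0.460

0.460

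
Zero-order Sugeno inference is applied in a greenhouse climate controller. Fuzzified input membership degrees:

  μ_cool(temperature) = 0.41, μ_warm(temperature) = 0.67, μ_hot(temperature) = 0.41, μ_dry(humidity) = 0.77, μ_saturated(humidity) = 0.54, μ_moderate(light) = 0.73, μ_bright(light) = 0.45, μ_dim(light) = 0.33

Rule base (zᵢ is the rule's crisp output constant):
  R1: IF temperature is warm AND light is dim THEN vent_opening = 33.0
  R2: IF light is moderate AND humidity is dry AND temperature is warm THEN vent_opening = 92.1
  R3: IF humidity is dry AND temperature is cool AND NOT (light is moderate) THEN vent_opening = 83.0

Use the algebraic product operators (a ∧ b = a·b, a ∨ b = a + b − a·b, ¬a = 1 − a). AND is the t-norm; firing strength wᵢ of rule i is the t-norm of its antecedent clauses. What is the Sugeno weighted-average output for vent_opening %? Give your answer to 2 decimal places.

R1 (z=33.0): warm=0.67, dim=0.33; AND[a·b] → w = 0.2211
R2 (z=92.1): moderate=0.73, dry=0.77, warm=0.67; AND[a·b] → w = 0.3766
R3 (z=83.0): dry=0.77, cool=0.41, ¬moderate=1−0.73=0.27; AND[a·b] → w = 0.0852
Weighted average = (0.2211·33.0 + 0.3766·92.1 + 0.0852·83.0) / (0.2211 + 0.3766 + 0.0852)
  = 49.0566 / 0.6829 = 71.83

71.83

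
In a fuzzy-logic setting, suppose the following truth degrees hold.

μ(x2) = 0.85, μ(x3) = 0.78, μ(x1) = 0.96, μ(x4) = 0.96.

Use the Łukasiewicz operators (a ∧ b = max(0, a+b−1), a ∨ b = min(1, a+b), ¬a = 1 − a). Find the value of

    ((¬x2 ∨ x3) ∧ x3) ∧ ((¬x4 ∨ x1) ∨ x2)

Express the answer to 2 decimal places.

¬x2 = 1 − 0.85 = 0.15
¬x2 ∨ x3 = min(1, a+b) on (0.15, 0.78) = 0.93
(¬x2 ∨ x3) ∧ x3 = max(0, a+b−1) on (0.93, 0.78) = 0.71
¬x4 = 1 − 0.96 = 0.04
¬x4 ∨ x1 = min(1, a+b) on (0.04, 0.96) = 1.00
(¬x4 ∨ x1) ∨ x2 = min(1, a+b) on (1.00, 0.85) = 1.00
((¬x2 ∨ x3) ∧ x3) ∧ ((¬x4 ∨ x1) ∨ x2) = max(0, a+b−1) on (0.71, 1.00) = 0.71

0.71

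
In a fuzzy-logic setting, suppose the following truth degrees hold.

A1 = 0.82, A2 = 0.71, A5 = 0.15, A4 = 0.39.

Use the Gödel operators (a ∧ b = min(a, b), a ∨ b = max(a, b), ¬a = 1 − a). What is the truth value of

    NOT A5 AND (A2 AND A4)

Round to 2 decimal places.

NOT A5 = 1 − 0.15 = 0.85
A2 AND A4 = min(a, b) on (0.71, 0.39) = 0.39
NOT A5 AND (A2 AND A4) = min(a, b) on (0.85, 0.39) = 0.39

0.39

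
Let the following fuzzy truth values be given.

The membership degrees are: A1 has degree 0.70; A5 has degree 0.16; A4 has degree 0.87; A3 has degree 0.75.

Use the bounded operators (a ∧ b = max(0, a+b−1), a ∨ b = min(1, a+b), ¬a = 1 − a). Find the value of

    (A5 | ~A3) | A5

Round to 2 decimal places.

0.57

~A3 = 1 − 0.75 = 0.25
A5 | ~A3 = min(1, a+b) on (0.16, 0.25) = 0.41
(A5 | ~A3) | A5 = min(1, a+b) on (0.41, 0.16) = 0.57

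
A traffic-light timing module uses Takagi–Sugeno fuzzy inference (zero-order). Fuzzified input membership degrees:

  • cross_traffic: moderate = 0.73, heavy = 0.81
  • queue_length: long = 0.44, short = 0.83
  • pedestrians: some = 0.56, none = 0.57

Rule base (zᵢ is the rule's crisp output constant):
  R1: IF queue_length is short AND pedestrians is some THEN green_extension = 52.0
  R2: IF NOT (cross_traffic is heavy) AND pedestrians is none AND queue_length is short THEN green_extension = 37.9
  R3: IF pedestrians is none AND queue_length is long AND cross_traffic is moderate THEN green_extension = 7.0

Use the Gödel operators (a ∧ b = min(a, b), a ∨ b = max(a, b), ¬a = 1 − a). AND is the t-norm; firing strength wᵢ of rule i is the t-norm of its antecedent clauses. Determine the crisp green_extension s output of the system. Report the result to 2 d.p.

R1 (z=52.0): short=0.83, some=0.56; AND[min(a, b)] → w = 0.56
R2 (z=37.9): ¬heavy=1−0.81=0.19, none=0.57, short=0.83; AND[min(a, b)] → w = 0.19
R3 (z=7.0): none=0.57, long=0.44, moderate=0.73; AND[min(a, b)] → w = 0.44
Weighted average = (0.56·52.0 + 0.19·37.9 + 0.44·7.0) / (0.56 + 0.19 + 0.44)
  = 39.4010 / 1.1900 = 33.11

33.11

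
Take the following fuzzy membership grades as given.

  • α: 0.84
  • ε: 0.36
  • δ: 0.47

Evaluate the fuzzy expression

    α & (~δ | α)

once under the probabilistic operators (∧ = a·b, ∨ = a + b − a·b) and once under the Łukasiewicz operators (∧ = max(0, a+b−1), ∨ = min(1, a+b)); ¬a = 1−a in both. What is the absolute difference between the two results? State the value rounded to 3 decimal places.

0.063

Under probabilistic:
  ~δ = 1 − 0.4700 = 0.5300
  ~δ | α = a + b − a·b on (0.5300, 0.8400) = 0.9248
  α & (~δ | α) = a·b on (0.8400, 0.9248) = 0.7768
  → value = 0.7768
Under Łukasiewicz:
  ~δ = 1 − 0.47 = 0.53
  ~δ | α = min(1, a+b) on (0.53, 0.84) = 1.00
  α & (~δ | α) = max(0, a+b−1) on (0.84, 1.00) = 0.84
  → value = 0.8400
|0.7768 − 0.8400| = 0.063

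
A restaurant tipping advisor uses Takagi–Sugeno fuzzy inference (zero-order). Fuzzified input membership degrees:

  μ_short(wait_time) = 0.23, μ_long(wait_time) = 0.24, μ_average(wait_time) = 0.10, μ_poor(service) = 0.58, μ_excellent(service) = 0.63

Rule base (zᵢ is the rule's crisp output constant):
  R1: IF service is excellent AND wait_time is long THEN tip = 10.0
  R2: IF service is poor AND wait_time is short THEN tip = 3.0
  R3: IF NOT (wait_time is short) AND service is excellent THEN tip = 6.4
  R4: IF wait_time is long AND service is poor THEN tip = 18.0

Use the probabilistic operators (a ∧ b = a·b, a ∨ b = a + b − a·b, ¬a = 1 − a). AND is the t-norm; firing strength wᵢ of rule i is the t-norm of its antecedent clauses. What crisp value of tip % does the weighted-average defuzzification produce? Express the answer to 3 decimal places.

8.276

R1 (z=10.0): excellent=0.63, long=0.24; AND[a·b] → w = 0.1512
R2 (z=3.0): poor=0.58, short=0.23; AND[a·b] → w = 0.1334
R3 (z=6.4): ¬short=1−0.23=0.77, excellent=0.63; AND[a·b] → w = 0.4851
R4 (z=18.0): long=0.24, poor=0.58; AND[a·b] → w = 0.1392
Weighted average = (0.1512·10.0 + 0.1334·3.0 + 0.4851·6.4 + 0.1392·18.0) / (0.1512 + 0.1334 + 0.4851 + 0.1392)
  = 7.5224 / 0.9089 = 8.276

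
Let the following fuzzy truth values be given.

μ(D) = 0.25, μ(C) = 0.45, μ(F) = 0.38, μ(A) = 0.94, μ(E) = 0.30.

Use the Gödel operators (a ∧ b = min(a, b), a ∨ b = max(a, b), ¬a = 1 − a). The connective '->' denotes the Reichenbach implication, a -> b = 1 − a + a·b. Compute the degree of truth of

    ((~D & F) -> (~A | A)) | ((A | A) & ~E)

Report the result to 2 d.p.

0.98

~D = 1 − 0.25 = 0.75
~D & F = min(a, b) on (0.75, 0.38) = 0.38
~A = 1 − 0.94 = 0.06
~A | A = max(a, b) on (0.06, 0.94) = 0.94
(~D & F) -> (~A | A)  [Reichenbach: 1 − a + a·b] with a=0.38, b=0.94 → 0.98
A | A = max(a, b) on (0.94, 0.94) = 0.94
~E = 1 − 0.30 = 0.70
(A | A) & ~E = min(a, b) on (0.94, 0.70) = 0.70
((~D & F) -> (~A | A)) | ((A | A) & ~E) = max(a, b) on (0.98, 0.70) = 0.98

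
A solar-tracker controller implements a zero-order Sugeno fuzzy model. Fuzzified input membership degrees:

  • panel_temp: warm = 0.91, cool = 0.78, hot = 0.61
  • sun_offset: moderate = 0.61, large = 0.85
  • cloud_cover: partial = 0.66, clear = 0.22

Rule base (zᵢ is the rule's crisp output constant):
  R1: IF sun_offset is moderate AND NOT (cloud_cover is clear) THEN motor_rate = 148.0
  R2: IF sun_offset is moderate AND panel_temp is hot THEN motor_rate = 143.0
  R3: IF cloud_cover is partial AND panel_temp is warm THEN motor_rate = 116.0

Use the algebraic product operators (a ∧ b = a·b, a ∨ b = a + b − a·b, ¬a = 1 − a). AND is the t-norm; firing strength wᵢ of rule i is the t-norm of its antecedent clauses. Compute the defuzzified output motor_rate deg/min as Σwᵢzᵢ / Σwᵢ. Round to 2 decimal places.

133.45

R1 (z=148.0): moderate=0.61, ¬clear=1−0.22=0.78; AND[a·b] → w = 0.4758
R2 (z=143.0): moderate=0.61, hot=0.61; AND[a·b] → w = 0.3721
R3 (z=116.0): partial=0.66, warm=0.91; AND[a·b] → w = 0.6006
Weighted average = (0.4758·148.0 + 0.3721·143.0 + 0.6006·116.0) / (0.4758 + 0.3721 + 0.6006)
  = 193.2983 / 1.4485 = 133.45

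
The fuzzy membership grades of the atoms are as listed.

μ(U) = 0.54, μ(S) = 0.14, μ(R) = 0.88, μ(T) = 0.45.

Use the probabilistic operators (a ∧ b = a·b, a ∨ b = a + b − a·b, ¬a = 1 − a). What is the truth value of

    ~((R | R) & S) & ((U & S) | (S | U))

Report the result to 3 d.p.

0.547

R | R = a + b − a·b on (0.8800, 0.8800) = 0.9856
(R | R) & S = a·b on (0.9856, 0.1400) = 0.1380
~((R | R) & S) = 1 − 0.1380 = 0.8620
U & S = a·b on (0.5400, 0.1400) = 0.0756
S | U = a + b − a·b on (0.1400, 0.5400) = 0.6044
(U & S) | (S | U) = a + b − a·b on (0.0756, 0.6044) = 0.6343
~((R | R) & S) & ((U & S) | (S | U)) = a·b on (0.8620, 0.6343) = 0.5468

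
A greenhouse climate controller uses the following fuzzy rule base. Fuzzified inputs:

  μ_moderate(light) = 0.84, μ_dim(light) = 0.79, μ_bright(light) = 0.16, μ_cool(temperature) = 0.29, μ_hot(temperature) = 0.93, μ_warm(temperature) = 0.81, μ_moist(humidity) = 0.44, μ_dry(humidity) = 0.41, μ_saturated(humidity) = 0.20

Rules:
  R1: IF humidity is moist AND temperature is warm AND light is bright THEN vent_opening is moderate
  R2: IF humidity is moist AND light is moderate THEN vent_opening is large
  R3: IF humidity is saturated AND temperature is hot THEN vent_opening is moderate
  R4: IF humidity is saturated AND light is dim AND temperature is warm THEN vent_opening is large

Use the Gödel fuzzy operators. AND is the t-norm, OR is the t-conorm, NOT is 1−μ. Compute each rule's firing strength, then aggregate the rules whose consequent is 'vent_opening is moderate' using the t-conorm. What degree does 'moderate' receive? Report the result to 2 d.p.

0.20

R1: moist=0.44, warm=0.81, bright=0.16; AND[min(a, b)] → w = 0.16
R2: moist=0.44, moderate=0.84; AND[min(a, b)] → w = 0.44
R3: saturated=0.20, hot=0.93; AND[min(a, b)] → w = 0.20
R4: saturated=0.20, dim=0.79, warm=0.81; AND[min(a, b)] → w = 0.20
Rules with consequent 'moderate': {R1, R3} → strengths 0.16, 0.20
Aggregate via t-conorm [max(a, b)]: 0.20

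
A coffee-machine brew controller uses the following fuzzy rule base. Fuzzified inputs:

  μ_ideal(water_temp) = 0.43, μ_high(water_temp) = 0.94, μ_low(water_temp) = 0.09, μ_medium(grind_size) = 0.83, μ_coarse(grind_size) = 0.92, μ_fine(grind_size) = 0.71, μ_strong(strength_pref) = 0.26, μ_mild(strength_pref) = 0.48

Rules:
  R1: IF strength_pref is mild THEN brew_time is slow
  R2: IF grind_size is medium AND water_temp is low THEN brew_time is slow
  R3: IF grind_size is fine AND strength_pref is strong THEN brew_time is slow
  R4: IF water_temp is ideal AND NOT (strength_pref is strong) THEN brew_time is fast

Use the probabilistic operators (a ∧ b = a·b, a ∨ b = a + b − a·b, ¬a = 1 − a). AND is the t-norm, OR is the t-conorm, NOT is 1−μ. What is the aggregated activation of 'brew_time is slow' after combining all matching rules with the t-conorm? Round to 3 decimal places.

0.608

R1: mild=0.48 → w = 0.4800
R2: medium=0.83, low=0.09; AND[a·b] → w = 0.0747
R3: fine=0.71, strong=0.26; AND[a·b] → w = 0.1846
R4: ideal=0.43, ¬strong=1−0.26=0.74; AND[a·b] → w = 0.3182
Rules with consequent 'slow': {R1, R2, R3} → strengths 0.4800, 0.0747, 0.1846
Aggregate via t-conorm [a + b − a·b]: 0.6077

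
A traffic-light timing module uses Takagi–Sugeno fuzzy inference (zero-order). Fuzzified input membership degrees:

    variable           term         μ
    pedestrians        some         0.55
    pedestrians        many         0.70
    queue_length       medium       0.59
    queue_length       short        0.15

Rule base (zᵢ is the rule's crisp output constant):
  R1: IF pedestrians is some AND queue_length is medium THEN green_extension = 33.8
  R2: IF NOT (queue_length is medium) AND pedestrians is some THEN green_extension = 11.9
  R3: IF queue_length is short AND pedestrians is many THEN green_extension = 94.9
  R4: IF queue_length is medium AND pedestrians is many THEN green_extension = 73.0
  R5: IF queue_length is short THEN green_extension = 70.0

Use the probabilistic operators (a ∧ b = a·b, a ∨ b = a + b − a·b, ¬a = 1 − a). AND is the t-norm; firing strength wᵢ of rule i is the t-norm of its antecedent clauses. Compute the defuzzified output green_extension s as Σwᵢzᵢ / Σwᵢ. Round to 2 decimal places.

R1 (z=33.8): some=0.55, medium=0.59; AND[a·b] → w = 0.3245
R2 (z=11.9): ¬medium=1−0.59=0.41, some=0.55; AND[a·b] → w = 0.2255
R3 (z=94.9): short=0.15, many=0.70; AND[a·b] → w = 0.1050
R4 (z=73.0): medium=0.59, many=0.70; AND[a·b] → w = 0.4130
R5 (z=70.0): short=0.15 → w = 0.1500
Weighted average = (0.3245·33.8 + 0.2255·11.9 + 0.1050·94.9 + 0.4130·73.0 + 0.1500·70.0) / (0.3245 + 0.2255 + 0.1050 + 0.4130 + 0.1500)
  = 64.2651 / 1.2180 = 52.76

52.76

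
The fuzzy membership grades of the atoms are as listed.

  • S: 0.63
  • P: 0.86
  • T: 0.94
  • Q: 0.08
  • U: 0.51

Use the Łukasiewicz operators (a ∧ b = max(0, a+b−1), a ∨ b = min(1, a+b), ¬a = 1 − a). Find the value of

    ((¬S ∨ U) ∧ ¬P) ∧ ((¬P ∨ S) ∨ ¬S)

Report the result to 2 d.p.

0.02

¬S = 1 − 0.63 = 0.37
¬S ∨ U = min(1, a+b) on (0.37, 0.51) = 0.88
¬P = 1 − 0.86 = 0.14
(¬S ∨ U) ∧ ¬P = max(0, a+b−1) on (0.88, 0.14) = 0.02
¬P = 1 − 0.86 = 0.14
¬P ∨ S = min(1, a+b) on (0.14, 0.63) = 0.77
¬S = 1 − 0.63 = 0.37
(¬P ∨ S) ∨ ¬S = min(1, a+b) on (0.77, 0.37) = 1.00
((¬S ∨ U) ∧ ¬P) ∧ ((¬P ∨ S) ∨ ¬S) = max(0, a+b−1) on (0.02, 1.00) = 0.02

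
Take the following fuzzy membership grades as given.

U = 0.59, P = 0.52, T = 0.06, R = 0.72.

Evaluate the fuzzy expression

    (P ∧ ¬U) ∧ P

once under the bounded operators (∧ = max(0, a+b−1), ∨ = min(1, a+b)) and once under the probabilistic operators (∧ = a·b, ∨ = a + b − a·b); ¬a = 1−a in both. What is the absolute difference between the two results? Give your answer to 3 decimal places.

0.111

Under bounded:
  ¬U = 1 − 0.59 = 0.41
  P ∧ ¬U = max(0, a+b−1) on (0.52, 0.41) = 0.00
  (P ∧ ¬U) ∧ P = max(0, a+b−1) on (0.00, 0.52) = 0.00
  → value = 0.0000
Under probabilistic:
  ¬U = 1 − 0.5900 = 0.4100
  P ∧ ¬U = a·b on (0.5200, 0.4100) = 0.2132
  (P ∧ ¬U) ∧ P = a·b on (0.2132, 0.5200) = 0.1109
  → value = 0.1109
|0.0000 − 0.1109| = 0.111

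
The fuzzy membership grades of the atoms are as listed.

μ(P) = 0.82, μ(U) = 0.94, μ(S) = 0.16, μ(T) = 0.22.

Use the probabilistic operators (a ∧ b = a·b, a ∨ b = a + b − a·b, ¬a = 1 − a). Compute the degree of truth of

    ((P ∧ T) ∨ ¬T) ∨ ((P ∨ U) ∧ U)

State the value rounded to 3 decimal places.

0.987

P ∧ T = a·b on (0.8200, 0.2200) = 0.1804
¬T = 1 − 0.2200 = 0.7800
(P ∧ T) ∨ ¬T = a + b − a·b on (0.1804, 0.7800) = 0.8197
P ∨ U = a + b − a·b on (0.8200, 0.9400) = 0.9892
(P ∨ U) ∧ U = a·b on (0.9892, 0.9400) = 0.9298
((P ∧ T) ∨ ¬T) ∨ ((P ∨ U) ∧ U) = a + b − a·b on (0.8197, 0.9298) = 0.9874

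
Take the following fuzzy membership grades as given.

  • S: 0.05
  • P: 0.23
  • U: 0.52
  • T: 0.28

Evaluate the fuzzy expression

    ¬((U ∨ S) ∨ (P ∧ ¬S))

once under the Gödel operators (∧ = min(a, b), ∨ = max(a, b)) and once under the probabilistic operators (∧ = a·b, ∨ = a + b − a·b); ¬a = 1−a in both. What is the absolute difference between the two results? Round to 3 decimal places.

Under Gödel:
  U ∨ S = max(a, b) on (0.52, 0.05) = 0.52
  ¬S = 1 − 0.05 = 0.95
  P ∧ ¬S = min(a, b) on (0.23, 0.95) = 0.23
  (U ∨ S) ∨ (P ∧ ¬S) = max(a, b) on (0.52, 0.23) = 0.52
  ¬((U ∨ S) ∨ (P ∧ ¬S)) = 1 − 0.52 = 0.48
  → value = 0.4800
Under probabilistic:
  U ∨ S = a + b − a·b on (0.5200, 0.0500) = 0.5440
  ¬S = 1 − 0.0500 = 0.9500
  P ∧ ¬S = a·b on (0.2300, 0.9500) = 0.2185
  (U ∨ S) ∨ (P ∧ ¬S) = a + b − a·b on (0.5440, 0.2185) = 0.6436
  ¬((U ∨ S) ∨ (P ∧ ¬S)) = 1 − 0.6436 = 0.3564
  → value = 0.3564
|0.4800 − 0.3564| = 0.124

0.124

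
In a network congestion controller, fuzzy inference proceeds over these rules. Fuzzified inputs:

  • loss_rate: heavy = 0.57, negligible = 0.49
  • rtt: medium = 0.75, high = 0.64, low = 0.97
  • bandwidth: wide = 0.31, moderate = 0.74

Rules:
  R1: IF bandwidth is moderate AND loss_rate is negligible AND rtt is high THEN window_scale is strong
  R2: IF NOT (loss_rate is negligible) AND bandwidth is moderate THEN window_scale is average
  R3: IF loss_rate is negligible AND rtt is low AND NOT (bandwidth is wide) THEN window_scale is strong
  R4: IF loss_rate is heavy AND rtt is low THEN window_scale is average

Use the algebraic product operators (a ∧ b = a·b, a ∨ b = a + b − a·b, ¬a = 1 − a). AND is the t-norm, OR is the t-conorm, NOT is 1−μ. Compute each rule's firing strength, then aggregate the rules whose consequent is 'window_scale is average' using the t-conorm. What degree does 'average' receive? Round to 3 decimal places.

0.722

R1: moderate=0.74, negligible=0.49, high=0.64; AND[a·b] → w = 0.2321
R2: ¬negligible=1−0.49=0.51, moderate=0.74; AND[a·b] → w = 0.3774
R3: negligible=0.49, low=0.97, ¬wide=1−0.31=0.69; AND[a·b] → w = 0.3280
R4: heavy=0.57, low=0.97; AND[a·b] → w = 0.5529
Rules with consequent 'average': {R2, R4} → strengths 0.3774, 0.5529
Aggregate via t-conorm [a + b − a·b]: 0.7216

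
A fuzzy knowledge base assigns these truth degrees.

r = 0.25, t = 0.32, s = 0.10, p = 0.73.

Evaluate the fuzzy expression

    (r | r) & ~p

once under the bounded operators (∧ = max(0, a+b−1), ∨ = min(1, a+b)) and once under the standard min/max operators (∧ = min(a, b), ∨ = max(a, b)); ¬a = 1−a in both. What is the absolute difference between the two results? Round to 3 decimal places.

0.250

Under bounded:
  r | r = min(1, a+b) on (0.25, 0.25) = 0.50
  ~p = 1 − 0.73 = 0.27
  (r | r) & ~p = max(0, a+b−1) on (0.50, 0.27) = 0.00
  → value = 0.0000
Under standard min/max:
  r | r = max(a, b) on (0.25, 0.25) = 0.25
  ~p = 1 − 0.73 = 0.27
  (r | r) & ~p = min(a, b) on (0.25, 0.27) = 0.25
  → value = 0.2500
|0.0000 − 0.2500| = 0.250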